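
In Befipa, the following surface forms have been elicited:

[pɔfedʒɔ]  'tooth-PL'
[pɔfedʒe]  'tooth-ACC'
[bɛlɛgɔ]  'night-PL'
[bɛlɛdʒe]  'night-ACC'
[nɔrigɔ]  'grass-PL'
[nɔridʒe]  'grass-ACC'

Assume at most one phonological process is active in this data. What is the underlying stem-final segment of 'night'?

/g/

The stem for 'night' ends in [g] in [bɛlɛgɔ] but [dʒ] in [bɛlɛdʒe].
But 'tooth' keeps [dʒ] in both environments ([pɔfedʒɔ], [pɔfedʒe]), so there is no rule changing /dʒ/ to [g] before the PL suffix.
The alternation reflects palatalization before a front vowel: /g/ becomes palato-alveolar [dʒ] before a front vowel. /g/ is underlying.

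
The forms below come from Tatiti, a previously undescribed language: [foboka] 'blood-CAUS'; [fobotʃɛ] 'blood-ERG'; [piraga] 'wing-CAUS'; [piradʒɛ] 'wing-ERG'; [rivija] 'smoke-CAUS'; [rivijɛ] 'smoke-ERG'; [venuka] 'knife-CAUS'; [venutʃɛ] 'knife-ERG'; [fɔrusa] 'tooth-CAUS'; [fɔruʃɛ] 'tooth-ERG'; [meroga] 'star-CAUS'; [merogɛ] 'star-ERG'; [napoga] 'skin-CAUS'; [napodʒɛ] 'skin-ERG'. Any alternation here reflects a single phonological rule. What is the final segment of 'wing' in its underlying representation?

In [piraga] and [piradʒɛ] the final segment of 'wing' alternates: [g] ~ [dʒ].
Compare 'star', with invariant [g] in [meroga] and [merogɛ]: an analysis with underlying /g/ and a rule producing [dʒ] before the ERG suffix would wrongly predict alternation here too.
The alternation reflects depalatalization: palato-alveolar /tʃ/, /dʒ/ and /ʃ/ become [k], [g] and [s] when no front vowel follows. /dʒ/ is underlying.

/dʒ/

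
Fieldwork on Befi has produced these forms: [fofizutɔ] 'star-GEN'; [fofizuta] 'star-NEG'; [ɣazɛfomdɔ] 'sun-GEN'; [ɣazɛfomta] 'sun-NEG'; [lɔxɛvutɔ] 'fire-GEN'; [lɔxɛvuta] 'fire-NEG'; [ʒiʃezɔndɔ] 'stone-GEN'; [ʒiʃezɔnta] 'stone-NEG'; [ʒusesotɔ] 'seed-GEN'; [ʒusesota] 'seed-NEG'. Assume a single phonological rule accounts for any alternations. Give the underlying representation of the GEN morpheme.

The GEN suffix surfaces as [-dɔ] and [-tɔ], depending on the final segment of the stem.
By contrast the NEG suffix keeps its initial [t] throughout — that segment must be underlying.
The GEN suffix is therefore /-dɔ/ underlyingly, with post-vocalic devoicing: voiced stops become voiceless after a vowel.

/-dɔ/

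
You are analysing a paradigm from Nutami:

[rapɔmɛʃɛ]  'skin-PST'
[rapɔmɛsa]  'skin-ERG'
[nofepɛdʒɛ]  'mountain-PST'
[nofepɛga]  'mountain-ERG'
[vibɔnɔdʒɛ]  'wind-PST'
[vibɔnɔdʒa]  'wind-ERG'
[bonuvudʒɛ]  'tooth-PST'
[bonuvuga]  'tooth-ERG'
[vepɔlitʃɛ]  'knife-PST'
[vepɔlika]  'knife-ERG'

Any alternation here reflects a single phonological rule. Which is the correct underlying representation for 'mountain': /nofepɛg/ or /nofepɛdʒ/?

/nofepɛg/

'mountain' shows [dʒ] ~ [g] at the end of the stem ([nofepɛdʒɛ] vs [nofepɛga]).
Compare 'wind', with invariant [dʒ] in [vibɔnɔdʒɛ] and [vibɔnɔdʒa]: an analysis with underlying /dʒ/ and a rule producing [g] before the ERG suffix would wrongly predict alternation here too.
The alternation reflects palatalization before a front vowel: /k/, /g/ and /s/ become palato-alveolar [tʃ], [dʒ] and [ʃ] before a front vowel. /g/ is underlying.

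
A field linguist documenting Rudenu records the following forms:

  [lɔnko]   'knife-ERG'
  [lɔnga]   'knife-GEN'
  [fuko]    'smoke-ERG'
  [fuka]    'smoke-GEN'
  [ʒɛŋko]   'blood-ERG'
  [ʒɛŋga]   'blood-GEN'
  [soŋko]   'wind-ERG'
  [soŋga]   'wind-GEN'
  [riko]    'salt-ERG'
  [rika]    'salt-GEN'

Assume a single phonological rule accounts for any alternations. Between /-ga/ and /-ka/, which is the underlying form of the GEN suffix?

/-ga/

The GEN morpheme has two allomorphs, [-ga] and [-ka].
By contrast the ERG suffix keeps its initial [k] throughout — that segment must be underlying.
The GEN suffix is therefore /-ga/ underlyingly, with post-vocalic devoicing: voiced stops become voiceless after a vowel.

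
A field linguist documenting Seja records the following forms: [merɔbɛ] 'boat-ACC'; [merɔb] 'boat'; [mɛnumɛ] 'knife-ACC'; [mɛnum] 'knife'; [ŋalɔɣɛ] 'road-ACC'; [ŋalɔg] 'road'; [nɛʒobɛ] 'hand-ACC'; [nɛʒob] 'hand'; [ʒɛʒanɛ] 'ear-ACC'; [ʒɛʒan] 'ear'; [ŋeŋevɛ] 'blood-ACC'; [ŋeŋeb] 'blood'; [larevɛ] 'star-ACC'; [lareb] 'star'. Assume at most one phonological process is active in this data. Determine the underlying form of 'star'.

/larev/

The stem for 'star' ends in [v] in [larevɛ] but [b] in [lareb].
The stem 'boat' ([merɔbɛ], [merɔb]) shows [b] unchanged in both environments, so [b] cannot be basic with [v] derived before the ACC suffix.
The underlying segment must be /v/; voiced fricatives become stops word-finally, yielding [b] there.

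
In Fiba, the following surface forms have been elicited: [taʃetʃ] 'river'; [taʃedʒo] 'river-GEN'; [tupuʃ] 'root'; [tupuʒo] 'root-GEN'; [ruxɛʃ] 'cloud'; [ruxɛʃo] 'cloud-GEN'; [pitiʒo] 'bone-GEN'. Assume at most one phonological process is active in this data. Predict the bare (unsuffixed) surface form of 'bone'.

[pitiʃ]

In [tupuʃ] and [tupuʒo] the final segment of 'root' alternates: [ʃ] ~ [ʒ].
But 'cloud' keeps [ʃ] in both environments ([ruxɛʃ], [ruxɛʃo]), so there is no rule changing /ʃ/ to [ʒ] before the GEN suffix.
The underlying segment must be /ʒ/; voiced obstruents become voiceless word-finally, yielding [ʃ] there.
From [pitiʒo] the stem 'bone' is /pitiʒ/; word-finally this yields [pitiʃ].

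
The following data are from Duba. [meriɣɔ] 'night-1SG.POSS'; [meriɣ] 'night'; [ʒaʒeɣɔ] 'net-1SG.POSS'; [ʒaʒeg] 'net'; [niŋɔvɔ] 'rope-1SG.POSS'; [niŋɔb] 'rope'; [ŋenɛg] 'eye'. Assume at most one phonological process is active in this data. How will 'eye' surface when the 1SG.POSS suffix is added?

[ŋenɛɣɔ]

The root 'net' surfaces as [ʒaʒeɣɔ] and [ʒaʒeg], with a stem-final [ɣ] ~ [g] alternation.
If /ɣ/ were underlying and a rule turned it into [g] in isolation, 'night' would also alternate; but it has [ɣ] in both [meriɣɔ] and [meriɣ].
So /g/ is underlying, and a rule of intervocalic spirantization — voiced stops become fricatives between vowels — gives [ɣ].
The one attested form of 'eye', [ŋenɛg], shows underlying /ŋenɛg/. Applying the same rule between vowels gives [ŋenɛɣɔ].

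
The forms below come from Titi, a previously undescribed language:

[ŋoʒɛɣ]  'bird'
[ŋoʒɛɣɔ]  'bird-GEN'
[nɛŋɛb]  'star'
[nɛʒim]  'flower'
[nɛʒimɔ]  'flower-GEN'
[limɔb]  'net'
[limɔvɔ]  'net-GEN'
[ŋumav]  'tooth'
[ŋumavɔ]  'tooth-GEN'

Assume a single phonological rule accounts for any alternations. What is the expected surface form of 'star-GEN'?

In [limɔb] and [limɔvɔ] the final segment of 'net' alternates: [b] ~ [v].
Compare 'tooth', with invariant [v] in [ŋumav] and [ŋumavɔ]: an analysis with underlying /v/ and a rule producing [b] in isolation would wrongly predict alternation here too.
The alternation reflects intervocalic spirantization: voiced stops become fricatives between vowels. /b/ is underlying.
The one attested form of 'star', [nɛŋɛb], shows underlying /nɛŋɛb/. Applying the same rule between vowels gives [nɛŋɛvɔ].

[nɛŋɛvɔ]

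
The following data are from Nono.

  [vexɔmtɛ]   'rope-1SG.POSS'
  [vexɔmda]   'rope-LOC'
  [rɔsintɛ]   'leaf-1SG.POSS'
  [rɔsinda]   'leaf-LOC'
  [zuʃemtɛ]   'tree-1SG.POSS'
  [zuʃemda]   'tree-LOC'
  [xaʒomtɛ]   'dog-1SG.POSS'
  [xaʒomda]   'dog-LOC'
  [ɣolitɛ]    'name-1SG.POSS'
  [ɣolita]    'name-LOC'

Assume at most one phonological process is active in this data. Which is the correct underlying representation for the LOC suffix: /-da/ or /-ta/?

/-da/

The LOC morpheme has two allomorphs, [-da] and [-ta].
By contrast the 1SG.POSS suffix keeps its initial [t] throughout — that segment must be underlying.
The LOC suffix is therefore /-da/ underlyingly, with post-vocalic devoicing: voiced stops become voiceless after a vowel.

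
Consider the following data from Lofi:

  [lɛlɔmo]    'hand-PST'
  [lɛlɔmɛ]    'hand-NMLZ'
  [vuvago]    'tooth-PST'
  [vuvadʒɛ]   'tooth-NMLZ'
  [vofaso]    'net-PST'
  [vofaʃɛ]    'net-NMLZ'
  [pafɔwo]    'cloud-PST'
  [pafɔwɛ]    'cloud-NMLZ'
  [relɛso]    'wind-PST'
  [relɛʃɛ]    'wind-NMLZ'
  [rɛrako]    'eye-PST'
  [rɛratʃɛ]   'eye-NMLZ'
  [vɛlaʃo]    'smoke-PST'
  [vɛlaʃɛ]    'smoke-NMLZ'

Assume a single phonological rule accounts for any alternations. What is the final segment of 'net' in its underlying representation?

In [vofaso] and [vofaʃɛ] the final segment of 'net' alternates: [s] ~ [ʃ].
The stem 'smoke' ([vɛlaʃo], [vɛlaʃɛ]) shows [ʃ] unchanged in both environments, so [ʃ] cannot be basic with [s] derived before the PST suffix.
Therefore /s/ is basic and [ʃ] is derived by palatalization before a front vowel (/k/, /g/ and /s/ become palato-alveolar [tʃ], [dʒ] and [ʃ] before a front vowel).

/s/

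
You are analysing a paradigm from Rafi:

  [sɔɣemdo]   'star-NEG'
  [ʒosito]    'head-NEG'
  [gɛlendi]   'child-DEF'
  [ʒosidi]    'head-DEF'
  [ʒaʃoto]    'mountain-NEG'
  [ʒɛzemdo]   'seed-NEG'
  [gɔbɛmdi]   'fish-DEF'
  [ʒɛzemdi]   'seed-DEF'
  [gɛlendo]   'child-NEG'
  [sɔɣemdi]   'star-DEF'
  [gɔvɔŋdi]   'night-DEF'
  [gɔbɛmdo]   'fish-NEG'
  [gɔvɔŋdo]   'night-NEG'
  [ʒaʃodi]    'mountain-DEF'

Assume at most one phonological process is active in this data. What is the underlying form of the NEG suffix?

The NEG morpheme has two allomorphs, [-do] and [-to].
The DEF suffix, which begins with [d], is invariant after every stem; so [d] is not altered by any rule here.
The NEG suffix is therefore /-to/ underlyingly, with post-nasal voicing: voiceless stops become voiced after a nasal.

/-to/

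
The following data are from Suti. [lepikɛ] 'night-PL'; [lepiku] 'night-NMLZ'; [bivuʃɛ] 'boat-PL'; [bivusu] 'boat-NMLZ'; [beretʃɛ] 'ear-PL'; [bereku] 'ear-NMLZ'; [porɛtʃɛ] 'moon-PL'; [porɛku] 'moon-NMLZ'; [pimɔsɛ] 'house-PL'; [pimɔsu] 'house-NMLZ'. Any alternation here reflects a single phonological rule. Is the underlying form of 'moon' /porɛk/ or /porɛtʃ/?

/porɛtʃ/

The root 'moon' surfaces as [porɛtʃɛ] and [porɛku], with a stem-final [tʃ] ~ [k] alternation.
If /k/ were underlying and a rule turned it into [tʃ] before the PL suffix, 'night' would also alternate; but it has [k] in both [lepikɛ] and [lepiku].
The underlying segment must be /tʃ/; palato-alveolar /tʃ/ and /ʃ/ become [k] and [s] when no front vowel follows, yielding [k] there.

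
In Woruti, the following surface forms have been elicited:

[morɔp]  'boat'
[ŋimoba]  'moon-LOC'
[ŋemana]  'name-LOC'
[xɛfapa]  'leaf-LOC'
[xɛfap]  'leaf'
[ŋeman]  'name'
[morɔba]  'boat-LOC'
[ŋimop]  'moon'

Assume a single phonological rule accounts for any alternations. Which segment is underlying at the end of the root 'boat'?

/b/

'boat' shows [p] ~ [b] at the end of the stem ([morɔp] vs [morɔba]).
If /p/ were underlying and a rule turned it into [b] before the LOC suffix, 'leaf' would also alternate; but it has [p] in both [xɛfap] and [xɛfapa].
So /b/ is underlying, and a rule of word-final obstruent devoicing — voiced obstruents become voiceless word-finally — gives [p].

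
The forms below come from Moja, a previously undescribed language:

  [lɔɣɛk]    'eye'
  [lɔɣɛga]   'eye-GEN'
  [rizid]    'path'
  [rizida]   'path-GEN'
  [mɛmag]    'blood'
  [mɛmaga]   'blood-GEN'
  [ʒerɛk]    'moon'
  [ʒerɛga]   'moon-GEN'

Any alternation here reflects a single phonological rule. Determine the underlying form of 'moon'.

In [ʒerɛk] and [ʒerɛga] the final segment of 'moon' alternates: [k] ~ [g].
The stem 'blood' ([mɛmag], [mɛmaga]) shows [g] unchanged in both environments, so [g] cannot be basic with [k] derived in isolation.
So /k/ is underlying, and a rule of intervocalic voicing — voiceless stops become voiced between vowels — gives [g].
The underlying form of 'moon' is therefore /ʒerɛk/.

/ʒerɛk/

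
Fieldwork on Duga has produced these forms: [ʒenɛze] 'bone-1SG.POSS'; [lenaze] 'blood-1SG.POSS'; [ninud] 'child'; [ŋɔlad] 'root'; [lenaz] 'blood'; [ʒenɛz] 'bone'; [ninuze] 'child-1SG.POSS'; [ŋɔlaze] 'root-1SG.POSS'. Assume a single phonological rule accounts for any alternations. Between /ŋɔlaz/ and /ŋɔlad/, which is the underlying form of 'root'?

/ŋɔlad/

In [ŋɔlaze] and [ŋɔlad] the final segment of 'root' alternates: [z] ~ [d].
But 'bone' keeps [z] in both environments ([ʒenɛze], [ʒenɛz]), so there is no rule changing /z/ to [d] in isolation.
The alternation reflects intervocalic spirantization: voiced stops become fricatives between vowels. /d/ is underlying.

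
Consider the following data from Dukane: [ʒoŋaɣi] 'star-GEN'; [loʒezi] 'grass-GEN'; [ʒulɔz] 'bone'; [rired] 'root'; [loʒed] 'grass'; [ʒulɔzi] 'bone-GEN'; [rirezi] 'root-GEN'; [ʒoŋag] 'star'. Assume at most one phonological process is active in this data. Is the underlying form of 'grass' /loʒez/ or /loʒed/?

/loʒed/

The root 'grass' surfaces as [loʒed] and [loʒezi], with a stem-final [d] ~ [z] alternation.
The stem 'bone' ([ʒulɔz], [ʒulɔzi]) shows [z] unchanged in both environments, so [z] cannot be basic with [d] derived in isolation.
The alternation reflects intervocalic spirantization: voiced stops become fricatives between vowels. /d/ is underlying.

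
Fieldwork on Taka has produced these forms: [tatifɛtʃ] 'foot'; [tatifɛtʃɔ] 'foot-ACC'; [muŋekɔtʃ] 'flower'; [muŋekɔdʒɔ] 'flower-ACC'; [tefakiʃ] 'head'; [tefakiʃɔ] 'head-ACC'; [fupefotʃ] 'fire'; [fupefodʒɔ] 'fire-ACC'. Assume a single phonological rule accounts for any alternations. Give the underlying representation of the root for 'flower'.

In [muŋekɔtʃ] and [muŋekɔdʒɔ] the final segment of 'flower' alternates: [tʃ] ~ [dʒ].
The stem 'foot' ([tatifɛtʃ], [tatifɛtʃɔ]) shows [tʃ] unchanged in both environments, so [tʃ] cannot be basic with [dʒ] derived before the ACC suffix.
The alternation reflects word-final obstruent devoicing: voiced obstruents become voiceless word-finally. /dʒ/ is underlying.
The underlying form of 'flower' is therefore /muŋekɔdʒ/.

/muŋekɔdʒ/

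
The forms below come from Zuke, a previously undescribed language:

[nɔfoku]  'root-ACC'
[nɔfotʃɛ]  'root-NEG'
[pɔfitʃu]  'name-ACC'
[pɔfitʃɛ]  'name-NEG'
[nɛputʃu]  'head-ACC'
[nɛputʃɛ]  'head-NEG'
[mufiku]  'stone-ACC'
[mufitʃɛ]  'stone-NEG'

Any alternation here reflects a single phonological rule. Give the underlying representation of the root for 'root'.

The stem for 'root' ends in [k] in [nɔfoku] but [tʃ] in [nɔfotʃɛ].
The stem 'head' ([nɛputʃu], [nɛputʃɛ]) shows [tʃ] unchanged in both environments, so [tʃ] cannot be basic with [k] derived before the ACC suffix.
The alternation reflects palatalization before a front vowel: /k/ becomes palato-alveolar [tʃ] before a front vowel. /k/ is underlying.

/nɔfok/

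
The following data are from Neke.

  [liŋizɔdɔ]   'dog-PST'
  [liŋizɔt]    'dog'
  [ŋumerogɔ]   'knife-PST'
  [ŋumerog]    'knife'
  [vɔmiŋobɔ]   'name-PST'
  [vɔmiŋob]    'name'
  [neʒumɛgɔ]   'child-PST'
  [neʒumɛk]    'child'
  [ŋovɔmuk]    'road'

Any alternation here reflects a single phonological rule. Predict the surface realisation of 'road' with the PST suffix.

[ŋovɔmugɔ]

'child' shows [g] ~ [k] at the end of the stem ([neʒumɛgɔ] vs [neʒumɛk]).
But 'knife' keeps [g] in both environments ([ŋumerogɔ], [ŋumerog]), so there is no rule changing /g/ to [k] in isolation.
Therefore /k/ is basic and [g] is derived by intervocalic voicing (voiceless stops become voiced between vowels).
From [ŋovɔmuk] the stem 'road' is /ŋovɔmuk/; between vowels this yields [ŋovɔmugɔ].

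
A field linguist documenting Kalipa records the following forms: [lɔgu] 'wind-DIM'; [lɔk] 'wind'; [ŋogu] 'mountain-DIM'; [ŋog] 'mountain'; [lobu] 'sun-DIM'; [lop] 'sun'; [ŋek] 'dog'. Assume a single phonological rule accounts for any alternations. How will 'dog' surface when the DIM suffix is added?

'wind' shows [g] ~ [k] at the end of the stem ([lɔgu] vs [lɔk]).
But 'mountain' keeps [g] in both environments ([ŋogu], [ŋog]), so there is no rule changing /g/ to [k] in isolation.
Therefore /k/ is basic and [g] is derived by intervocalic voicing (voiceless stops become voiced between vowels).
From [ŋek] the stem 'dog' is /ŋek/; between vowels this yields [ŋegu].

[ŋegu]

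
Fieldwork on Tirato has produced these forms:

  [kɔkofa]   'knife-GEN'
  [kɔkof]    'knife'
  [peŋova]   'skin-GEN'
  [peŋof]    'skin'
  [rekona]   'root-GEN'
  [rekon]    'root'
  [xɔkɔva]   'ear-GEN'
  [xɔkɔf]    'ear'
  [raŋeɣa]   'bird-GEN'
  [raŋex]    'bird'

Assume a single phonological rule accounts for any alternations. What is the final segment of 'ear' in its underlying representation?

/v/

The stem for 'ear' ends in [v] in [xɔkɔva] but [f] in [xɔkɔf].
Compare 'knife', with invariant [f] in [kɔkofa] and [kɔkof]: an analysis with underlying /f/ and a rule producing [v] before the GEN suffix would wrongly predict alternation here too.
The underlying segment must be /v/; voiced obstruents become voiceless word-finally, yielding [f] there.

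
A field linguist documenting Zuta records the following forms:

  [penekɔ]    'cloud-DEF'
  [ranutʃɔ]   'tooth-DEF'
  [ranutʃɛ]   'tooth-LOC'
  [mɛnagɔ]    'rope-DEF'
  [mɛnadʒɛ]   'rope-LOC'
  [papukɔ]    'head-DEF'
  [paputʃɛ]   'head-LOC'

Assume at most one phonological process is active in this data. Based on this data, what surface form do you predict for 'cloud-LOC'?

'head' shows [k] ~ [tʃ] at the end of the stem ([papukɔ] vs [paputʃɛ]).
Compare 'tooth', with invariant [tʃ] in [ranutʃɔ] and [ranutʃɛ]: an analysis with underlying /tʃ/ and a rule producing [k] before the DEF suffix would wrongly predict alternation here too.
So /k/ is underlying, and a rule of palatalization before a front vowel — /k/ and /g/ become palato-alveolar [tʃ] and [dʒ] before a front vowel — gives [tʃ].
The one attested form of 'cloud', [penekɔ], shows underlying /penek/. Applying the same rule before a front vowel gives [penetʃɛ].

[penetʃɛ]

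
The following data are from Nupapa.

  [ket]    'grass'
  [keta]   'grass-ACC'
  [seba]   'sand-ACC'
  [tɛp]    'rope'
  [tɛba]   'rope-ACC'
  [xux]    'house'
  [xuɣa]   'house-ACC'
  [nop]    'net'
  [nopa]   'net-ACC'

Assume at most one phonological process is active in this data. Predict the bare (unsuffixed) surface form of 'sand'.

[sep]

The root 'rope' surfaces as [tɛp] and [tɛba], with a stem-final [p] ~ [b] alternation.
Compare 'net', with invariant [p] in [nop] and [nopa]: an analysis with underlying /p/ and a rule producing [b] before the ACC suffix would wrongly predict alternation here too.
Therefore /b/ is basic and [p] is derived by word-final obstruent devoicing (voiced obstruents become voiceless word-finally).
From [seba] the stem 'sand' is /seb/; word-finally this yields [sep].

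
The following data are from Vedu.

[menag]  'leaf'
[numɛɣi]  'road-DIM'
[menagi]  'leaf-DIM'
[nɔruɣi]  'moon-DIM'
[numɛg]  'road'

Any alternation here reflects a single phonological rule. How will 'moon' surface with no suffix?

[nɔrug]

The root 'road' surfaces as [numɛɣi] and [numɛg], with a stem-final [ɣ] ~ [g] alternation.
If /g/ were underlying and a rule turned it into [ɣ] before the DIM suffix, 'leaf' would also alternate; but it has [g] in both [menagi] and [menag].
The alternation reflects word-final hardening: voiced fricatives become stops word-finally. /ɣ/ is underlying.
The one attested form of 'moon', [nɔruɣi], shows underlying /nɔruɣ/. Applying the same rule word-finally gives [nɔrug].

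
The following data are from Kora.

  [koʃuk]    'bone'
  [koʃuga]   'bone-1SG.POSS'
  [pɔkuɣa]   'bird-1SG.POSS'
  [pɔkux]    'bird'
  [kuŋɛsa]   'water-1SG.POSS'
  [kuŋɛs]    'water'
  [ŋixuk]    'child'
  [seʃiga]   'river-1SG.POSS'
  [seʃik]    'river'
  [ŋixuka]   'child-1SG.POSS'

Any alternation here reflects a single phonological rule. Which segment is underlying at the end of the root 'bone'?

/g/

The stem for 'bone' ends in [k] in [koʃuk] but [g] in [koʃuga].
If /k/ were underlying and a rule turned it into [g] before the 1SG.POSS suffix, 'child' would also alternate; but it has [k] in both [ŋixuk] and [ŋixuka].
So /g/ is underlying, and a rule of word-final obstruent devoicing — voiced obstruents become voiceless word-finally — gives [k].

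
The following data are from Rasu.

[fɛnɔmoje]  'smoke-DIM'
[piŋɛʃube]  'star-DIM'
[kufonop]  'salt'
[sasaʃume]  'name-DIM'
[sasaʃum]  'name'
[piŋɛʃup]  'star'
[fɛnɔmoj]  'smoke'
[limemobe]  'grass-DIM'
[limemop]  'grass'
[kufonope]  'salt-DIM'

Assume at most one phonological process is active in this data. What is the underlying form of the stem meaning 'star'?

/piŋɛʃub/

'star' shows [b] ~ [p] at the end of the stem ([piŋɛʃube] vs [piŋɛʃup]).
But 'salt' keeps [p] in both environments ([kufonope], [kufonop]), so there is no rule changing /p/ to [b] before the DIM suffix.
So /b/ is underlying, and a rule of word-final obstruent devoicing — voiced obstruents become voiceless word-finally — gives [p].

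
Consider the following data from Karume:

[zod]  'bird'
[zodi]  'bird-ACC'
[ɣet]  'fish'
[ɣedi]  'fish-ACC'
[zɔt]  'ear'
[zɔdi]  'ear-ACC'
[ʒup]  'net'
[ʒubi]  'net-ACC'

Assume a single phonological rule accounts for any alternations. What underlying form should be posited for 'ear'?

In [zɔt] and [zɔdi] the final segment of 'ear' alternates: [t] ~ [d].
But 'bird' keeps [d] in both environments ([zod], [zodi]), so there is no rule changing /d/ to [t] in isolation.
The underlying segment must be /t/; voiceless stops become voiced between vowels, yielding [d] there.

/zɔt/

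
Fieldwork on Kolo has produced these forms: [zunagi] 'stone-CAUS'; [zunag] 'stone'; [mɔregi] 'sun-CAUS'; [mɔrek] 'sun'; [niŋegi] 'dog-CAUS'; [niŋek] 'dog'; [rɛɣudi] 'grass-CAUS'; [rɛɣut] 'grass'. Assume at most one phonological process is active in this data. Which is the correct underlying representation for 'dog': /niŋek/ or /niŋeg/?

/niŋek/

'dog' shows [g] ~ [k] at the end of the stem ([niŋegi] vs [niŋek]).
Compare 'stone', with invariant [g] in [zunagi] and [zunag]: an analysis with underlying /g/ and a rule producing [k] in isolation would wrongly predict alternation here too.
The alternation reflects intervocalic voicing: voiceless stops become voiced between vowels. /k/ is underlying.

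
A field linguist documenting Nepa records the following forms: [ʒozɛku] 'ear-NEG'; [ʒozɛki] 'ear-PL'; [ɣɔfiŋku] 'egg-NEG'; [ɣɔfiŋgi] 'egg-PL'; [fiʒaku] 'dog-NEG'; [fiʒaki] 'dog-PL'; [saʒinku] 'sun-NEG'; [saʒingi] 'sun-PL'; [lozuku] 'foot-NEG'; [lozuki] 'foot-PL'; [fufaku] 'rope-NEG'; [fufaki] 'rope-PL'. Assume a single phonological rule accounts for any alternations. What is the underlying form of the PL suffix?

/-gi/

The PL suffix surfaces as [-gi] and [-ki], depending on the final segment of the stem.
The NEG suffix, which begins with [k], is invariant after every stem; so [k] is not altered by any rule here.
The PL suffix is therefore /-gi/ underlyingly, with post-vocalic devoicing: voiced stops become voiceless after a vowel.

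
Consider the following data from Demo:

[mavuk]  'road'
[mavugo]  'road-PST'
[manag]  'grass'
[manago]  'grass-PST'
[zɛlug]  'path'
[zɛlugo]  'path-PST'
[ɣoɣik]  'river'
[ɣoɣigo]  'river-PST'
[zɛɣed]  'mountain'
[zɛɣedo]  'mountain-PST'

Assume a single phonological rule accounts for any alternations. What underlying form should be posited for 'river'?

/ɣoɣik/

The root 'river' surfaces as [ɣoɣik] and [ɣoɣigo], with a stem-final [k] ~ [g] alternation.
Compare 'grass', with invariant [g] in [manag] and [manago]: an analysis with underlying /g/ and a rule producing [k] in isolation would wrongly predict alternation here too.
Therefore /k/ is basic and [g] is derived by intervocalic voicing (voiceless stops become voiced between vowels).
The underlying form of 'river' is therefore /ɣoɣik/.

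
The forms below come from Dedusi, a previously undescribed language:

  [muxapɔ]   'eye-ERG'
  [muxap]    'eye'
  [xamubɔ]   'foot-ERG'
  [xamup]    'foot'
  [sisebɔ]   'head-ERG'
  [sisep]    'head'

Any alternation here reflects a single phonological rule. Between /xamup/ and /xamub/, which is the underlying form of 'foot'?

In [xamubɔ] and [xamup] the final segment of 'foot' alternates: [b] ~ [p].
Compare 'eye', with invariant [p] in [muxapɔ] and [muxap]: an analysis with underlying /p/ and a rule producing [b] before the ERG suffix would wrongly predict alternation here too.
The alternation reflects word-final obstruent devoicing: voiced obstruents become voiceless word-finally. /b/ is underlying.

/xamub/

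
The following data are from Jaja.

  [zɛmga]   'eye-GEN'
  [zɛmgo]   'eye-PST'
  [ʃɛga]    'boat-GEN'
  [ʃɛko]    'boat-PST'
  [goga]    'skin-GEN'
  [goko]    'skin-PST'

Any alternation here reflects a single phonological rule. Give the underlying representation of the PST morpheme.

/-ko/

The PST suffix surfaces as [-go] and [-ko], depending on the final segment of the stem.
By contrast the GEN suffix keeps its initial [g] throughout — that segment must be underlying.
The PST suffix is therefore /-ko/ underlyingly, with post-nasal voicing: voiceless stops become voiced after a nasal.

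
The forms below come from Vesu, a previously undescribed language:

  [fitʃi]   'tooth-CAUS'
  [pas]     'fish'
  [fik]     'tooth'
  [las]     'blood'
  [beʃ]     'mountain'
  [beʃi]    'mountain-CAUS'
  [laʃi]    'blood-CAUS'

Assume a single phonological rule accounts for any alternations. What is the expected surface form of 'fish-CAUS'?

'blood' shows [s] ~ [ʃ] at the end of the stem ([las] vs [laʃi]).
Compare 'mountain', with invariant [ʃ] in [beʃ] and [beʃi]: an analysis with underlying /ʃ/ and a rule producing [s] in isolation would wrongly predict alternation here too.
Therefore /s/ is basic and [ʃ] is derived by palatalization before a front vowel (/k/ and /s/ become palato-alveolar [tʃ] and [ʃ] before a front vowel).
The one attested form of 'fish', [pas], shows underlying /pas/. Applying the same rule before a front vowel gives [paʃi].

[paʃi]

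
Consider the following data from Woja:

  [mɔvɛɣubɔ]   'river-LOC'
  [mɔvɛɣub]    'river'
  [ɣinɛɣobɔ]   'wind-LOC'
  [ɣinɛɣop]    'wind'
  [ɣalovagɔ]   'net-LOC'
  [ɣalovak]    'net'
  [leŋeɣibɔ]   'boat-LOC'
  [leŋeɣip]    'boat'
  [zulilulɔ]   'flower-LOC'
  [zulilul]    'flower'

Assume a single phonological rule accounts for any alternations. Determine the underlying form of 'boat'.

/leŋeɣip/

The root 'boat' surfaces as [leŋeɣibɔ] and [leŋeɣip], with a stem-final [b] ~ [p] alternation.
The stem 'river' ([mɔvɛɣubɔ], [mɔvɛɣub]) shows [b] unchanged in both environments, so [b] cannot be basic with [p] derived in isolation.
So /p/ is underlying, and a rule of intervocalic voicing — voiceless stops become voiced between vowels — gives [b].
Hence 'boat' is /leŋeɣip/ underlyingly.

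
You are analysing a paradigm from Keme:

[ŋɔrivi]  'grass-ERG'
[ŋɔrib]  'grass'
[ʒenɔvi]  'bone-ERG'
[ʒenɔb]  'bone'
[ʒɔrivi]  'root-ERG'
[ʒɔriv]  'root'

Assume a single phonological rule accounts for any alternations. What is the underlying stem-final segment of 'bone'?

/b/

The stem for 'bone' ends in [v] in [ʒenɔvi] but [b] in [ʒenɔb].
Compare 'root', with invariant [v] in [ʒɔrivi] and [ʒɔriv]: an analysis with underlying /v/ and a rule producing [b] in isolation would wrongly predict alternation here too.
The alternation reflects intervocalic spirantization: voiced stops become fricatives between vowels. /b/ is underlying.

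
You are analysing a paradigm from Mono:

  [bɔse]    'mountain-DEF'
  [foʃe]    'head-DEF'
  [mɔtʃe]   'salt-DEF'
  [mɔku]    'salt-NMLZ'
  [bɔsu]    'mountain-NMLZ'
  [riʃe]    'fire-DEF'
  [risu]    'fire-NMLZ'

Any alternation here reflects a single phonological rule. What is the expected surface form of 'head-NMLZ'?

[fosu]

In [risu] and [riʃe] the final segment of 'fire' alternates: [s] ~ [ʃ].
But 'mountain' keeps [s] in both environments ([bɔsu], [bɔse]), so there is no rule changing /s/ to [ʃ] before the DEF suffix.
The underlying segment must be /ʃ/; palato-alveolar /tʃ/ and /ʃ/ become [k] and [s] when no front vowel follows, yielding [s] there.
The one attested form of 'head', [foʃe], shows underlying /foʃ/. Applying the same rule when no front vowel follows gives [fosu].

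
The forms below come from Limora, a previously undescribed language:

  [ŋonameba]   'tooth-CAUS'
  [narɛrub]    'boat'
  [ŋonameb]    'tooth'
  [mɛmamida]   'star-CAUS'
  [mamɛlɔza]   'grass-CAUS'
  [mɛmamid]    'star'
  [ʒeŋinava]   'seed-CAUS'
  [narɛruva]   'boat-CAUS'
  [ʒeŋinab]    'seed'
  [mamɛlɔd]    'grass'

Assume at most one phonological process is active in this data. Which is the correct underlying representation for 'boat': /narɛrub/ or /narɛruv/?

The stem for 'boat' ends in [b] in [narɛrub] but [v] in [narɛruva].
If /b/ were underlying and a rule turned it into [v] before the CAUS suffix, 'tooth' would also alternate; but it has [b] in both [ŋonameb] and [ŋonameba].
Therefore /v/ is basic and [b] is derived by word-final hardening (voiced fricatives become stops word-finally).

/narɛruv/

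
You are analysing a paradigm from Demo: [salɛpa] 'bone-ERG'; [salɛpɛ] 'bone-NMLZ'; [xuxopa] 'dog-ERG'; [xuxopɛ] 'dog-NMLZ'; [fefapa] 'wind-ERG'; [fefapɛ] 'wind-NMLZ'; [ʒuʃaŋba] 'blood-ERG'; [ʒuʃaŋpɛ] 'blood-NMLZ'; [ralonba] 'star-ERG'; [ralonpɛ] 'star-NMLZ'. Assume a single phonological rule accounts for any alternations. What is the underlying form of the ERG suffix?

/-ba/

The ERG morpheme has two allomorphs, [-ba] and [-pa].
The NMLZ suffix, which begins with [p], is invariant after every stem; so [p] is not altered by any rule here.
The ERG suffix is therefore /-ba/ underlyingly, with post-vocalic devoicing: voiced stops become voiceless after a vowel.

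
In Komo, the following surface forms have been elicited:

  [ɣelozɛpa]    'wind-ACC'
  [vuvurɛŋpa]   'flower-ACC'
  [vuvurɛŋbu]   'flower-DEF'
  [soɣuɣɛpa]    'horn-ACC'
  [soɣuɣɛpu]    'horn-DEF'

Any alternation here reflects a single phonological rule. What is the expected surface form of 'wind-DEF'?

[ɣelozɛpu]

The DEF morpheme has two allomorphs, [-bu] and [-pu].
By contrast the ACC suffix keeps its initial [p] throughout — that segment must be underlying.
The DEF suffix is therefore /-bu/ underlyingly, with post-vocalic devoicing: voiced stops become voiceless after a vowel.
After 'wind', which ends in a vowel, the suffix surfaces as [-pu], giving [ɣelozɛpu].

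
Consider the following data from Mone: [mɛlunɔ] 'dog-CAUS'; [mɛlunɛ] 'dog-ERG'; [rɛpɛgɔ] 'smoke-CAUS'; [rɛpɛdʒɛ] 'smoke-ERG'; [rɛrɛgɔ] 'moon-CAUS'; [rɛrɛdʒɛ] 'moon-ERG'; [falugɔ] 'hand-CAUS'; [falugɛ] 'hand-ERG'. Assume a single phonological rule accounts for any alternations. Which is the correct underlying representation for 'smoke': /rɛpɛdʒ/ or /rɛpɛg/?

'smoke' shows [g] ~ [dʒ] at the end of the stem ([rɛpɛgɔ] vs [rɛpɛdʒɛ]).
But 'hand' keeps [g] in both environments ([falugɔ], [falugɛ]), so there is no rule changing /g/ to [dʒ] before the ERG suffix.
The alternation reflects depalatalization: palato-alveolar /dʒ/ becomes [g] when no front vowel follows. /dʒ/ is underlying.

/rɛpɛdʒ/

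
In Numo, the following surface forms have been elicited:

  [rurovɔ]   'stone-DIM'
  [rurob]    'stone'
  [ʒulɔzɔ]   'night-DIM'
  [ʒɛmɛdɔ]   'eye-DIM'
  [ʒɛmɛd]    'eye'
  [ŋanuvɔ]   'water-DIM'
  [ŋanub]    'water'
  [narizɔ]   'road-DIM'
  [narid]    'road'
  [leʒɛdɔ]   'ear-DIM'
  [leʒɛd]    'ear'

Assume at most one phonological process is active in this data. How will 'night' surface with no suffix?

[ʒulɔd]

In [narizɔ] and [narid] the final segment of 'road' alternates: [z] ~ [d].
But 'eye' keeps [d] in both environments ([ʒɛmɛdɔ], [ʒɛmɛd]), so there is no rule changing /d/ to [z] before the DIM suffix.
Therefore /z/ is basic and [d] is derived by word-final hardening (voiced fricatives become stops word-finally).
The one attested form of 'night', [ʒulɔzɔ], shows underlying /ʒulɔz/. Applying the same rule word-finally gives [ʒulɔd].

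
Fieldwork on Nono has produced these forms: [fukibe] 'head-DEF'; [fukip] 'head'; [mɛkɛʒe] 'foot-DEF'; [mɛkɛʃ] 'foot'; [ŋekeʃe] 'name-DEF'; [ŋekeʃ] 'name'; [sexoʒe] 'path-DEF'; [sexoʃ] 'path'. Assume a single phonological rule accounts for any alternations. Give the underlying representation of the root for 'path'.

/sexoʒ/

The stem for 'path' ends in [ʒ] in [sexoʒe] but [ʃ] in [sexoʃ].
But 'name' keeps [ʃ] in both environments ([ŋekeʃe], [ŋekeʃ]), so there is no rule changing /ʃ/ to [ʒ] before the DEF suffix.
The alternation reflects word-final obstruent devoicing: voiced obstruents become voiceless word-finally. /ʒ/ is underlying.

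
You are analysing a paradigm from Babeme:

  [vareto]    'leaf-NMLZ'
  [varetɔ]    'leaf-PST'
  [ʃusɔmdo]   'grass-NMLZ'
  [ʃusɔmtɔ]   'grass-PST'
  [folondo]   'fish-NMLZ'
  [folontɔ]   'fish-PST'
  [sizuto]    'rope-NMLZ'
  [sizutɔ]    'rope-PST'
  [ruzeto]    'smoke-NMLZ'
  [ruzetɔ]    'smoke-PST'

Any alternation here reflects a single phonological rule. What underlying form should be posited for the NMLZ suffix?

The NMLZ morpheme has two allomorphs, [-do] and [-to].
The PST suffix, which begins with [t], is invariant after every stem; so [t] is not altered by any rule here.
The NMLZ suffix is therefore /-do/ underlyingly, with post-vocalic devoicing: voiced stops become voiceless after a vowel.

/-do/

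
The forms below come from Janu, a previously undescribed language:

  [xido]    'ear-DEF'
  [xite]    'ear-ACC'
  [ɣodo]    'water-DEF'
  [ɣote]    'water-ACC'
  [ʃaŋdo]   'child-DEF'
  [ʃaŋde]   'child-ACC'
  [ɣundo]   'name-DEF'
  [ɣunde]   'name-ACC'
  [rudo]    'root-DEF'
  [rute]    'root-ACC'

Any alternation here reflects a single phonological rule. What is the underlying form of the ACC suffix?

/-te/

The ACC morpheme has two allomorphs, [-de] and [-te].
By contrast the DEF suffix keeps its initial [d] throughout — that segment must be underlying.
So the underlying form is /-te/, and voiceless stops become voiced after a nasal.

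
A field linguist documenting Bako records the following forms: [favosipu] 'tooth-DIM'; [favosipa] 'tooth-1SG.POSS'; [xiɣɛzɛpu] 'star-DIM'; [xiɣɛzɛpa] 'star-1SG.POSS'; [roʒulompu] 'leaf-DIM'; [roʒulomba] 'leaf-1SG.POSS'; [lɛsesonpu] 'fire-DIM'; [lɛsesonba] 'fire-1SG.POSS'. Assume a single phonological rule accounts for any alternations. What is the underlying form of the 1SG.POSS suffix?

The 1SG.POSS suffix surfaces as [-ba] and [-pa], depending on the final segment of the stem.
By contrast the DIM suffix keeps its initial [p] throughout — that segment must be underlying.
The 1SG.POSS suffix is therefore /-ba/ underlyingly, with post-vocalic devoicing: voiced stops become voiceless after a vowel.

/-ba/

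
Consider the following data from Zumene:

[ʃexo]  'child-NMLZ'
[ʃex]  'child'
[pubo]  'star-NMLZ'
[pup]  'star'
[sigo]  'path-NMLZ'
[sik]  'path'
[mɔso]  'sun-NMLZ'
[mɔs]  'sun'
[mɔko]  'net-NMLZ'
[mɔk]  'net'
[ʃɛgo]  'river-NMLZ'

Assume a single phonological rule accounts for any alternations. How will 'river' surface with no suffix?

'path' shows [g] ~ [k] at the end of the stem ([sigo] vs [sik]).
Compare 'net', with invariant [k] in [mɔko] and [mɔk]: an analysis with underlying /k/ and a rule producing [g] before the NMLZ suffix would wrongly predict alternation here too.
The underlying segment must be /g/; voiced obstruents become voiceless word-finally, yielding [k] there.
From [ʃɛgo] the stem 'river' is /ʃɛg/; word-finally this yields [ʃɛk].

[ʃɛk]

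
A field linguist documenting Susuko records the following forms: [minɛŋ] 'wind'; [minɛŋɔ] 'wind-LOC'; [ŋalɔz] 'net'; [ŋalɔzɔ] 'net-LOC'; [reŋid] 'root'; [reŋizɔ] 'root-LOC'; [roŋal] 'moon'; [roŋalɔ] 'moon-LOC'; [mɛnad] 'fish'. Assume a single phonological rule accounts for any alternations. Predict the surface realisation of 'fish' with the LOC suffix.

[mɛnazɔ]

The root 'root' surfaces as [reŋid] and [reŋizɔ], with a stem-final [d] ~ [z] alternation.
If /z/ were underlying and a rule turned it into [d] in isolation, 'net' would also alternate; but it has [z] in both [ŋalɔz] and [ŋalɔzɔ].
The alternation reflects intervocalic spirantization: voiced stops become fricatives between vowels. /d/ is underlying.
The one attested form of 'fish', [mɛnad], shows underlying /mɛnad/. Applying the same rule between vowels gives [mɛnazɔ].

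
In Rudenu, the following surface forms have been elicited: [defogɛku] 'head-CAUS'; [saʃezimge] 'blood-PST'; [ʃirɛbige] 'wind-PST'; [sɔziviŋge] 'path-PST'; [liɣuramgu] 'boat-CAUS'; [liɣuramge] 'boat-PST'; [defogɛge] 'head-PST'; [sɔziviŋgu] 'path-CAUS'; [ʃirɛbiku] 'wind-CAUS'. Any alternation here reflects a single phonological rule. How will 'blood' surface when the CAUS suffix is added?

[saʃezimgu]

The CAUS suffix surfaces as [-gu] and [-ku], depending on the final segment of the stem.
By contrast the PST suffix keeps its initial [g] throughout — that segment must be underlying.
The CAUS suffix is therefore /-ku/ underlyingly, with post-nasal voicing: voiceless stops become voiced after a nasal.
After 'blood', which ends in a nasal, the suffix surfaces as [-gu], giving [saʃezimgu].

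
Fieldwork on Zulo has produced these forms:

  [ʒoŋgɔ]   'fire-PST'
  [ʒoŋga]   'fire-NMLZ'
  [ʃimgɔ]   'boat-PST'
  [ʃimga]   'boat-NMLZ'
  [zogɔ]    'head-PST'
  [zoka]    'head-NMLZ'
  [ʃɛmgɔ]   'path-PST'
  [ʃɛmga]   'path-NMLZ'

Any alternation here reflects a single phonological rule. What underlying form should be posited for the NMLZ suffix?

The NMLZ suffix surfaces as [-ga] and [-ka], depending on the final segment of the stem.
By contrast the PST suffix keeps its initial [g] throughout — that segment must be underlying.
The NMLZ suffix is therefore /-ka/ underlyingly, with post-nasal voicing: voiceless stops become voiced after a nasal.

/-ka/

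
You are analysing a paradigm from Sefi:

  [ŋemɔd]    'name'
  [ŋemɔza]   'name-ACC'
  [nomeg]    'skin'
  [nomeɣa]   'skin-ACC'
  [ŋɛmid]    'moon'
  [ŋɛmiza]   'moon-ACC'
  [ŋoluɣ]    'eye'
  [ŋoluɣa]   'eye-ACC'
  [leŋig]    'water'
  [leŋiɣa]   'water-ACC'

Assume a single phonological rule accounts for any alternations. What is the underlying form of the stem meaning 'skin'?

The stem for 'skin' ends in [g] in [nomeg] but [ɣ] in [nomeɣa].
Compare 'eye', with invariant [ɣ] in [ŋoluɣ] and [ŋoluɣa]: an analysis with underlying /ɣ/ and a rule producing [g] in isolation would wrongly predict alternation here too.
So /g/ is underlying, and a rule of intervocalic spirantization — voiced stops become fricatives between vowels — gives [ɣ].

/nomeg/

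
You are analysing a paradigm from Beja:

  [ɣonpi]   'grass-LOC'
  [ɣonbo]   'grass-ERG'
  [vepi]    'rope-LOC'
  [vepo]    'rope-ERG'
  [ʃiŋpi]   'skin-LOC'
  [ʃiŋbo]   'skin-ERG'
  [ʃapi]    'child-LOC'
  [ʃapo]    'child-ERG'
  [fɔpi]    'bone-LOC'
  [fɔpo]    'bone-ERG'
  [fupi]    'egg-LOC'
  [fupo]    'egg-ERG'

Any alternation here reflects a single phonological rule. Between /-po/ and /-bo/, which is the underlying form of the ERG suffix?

The ERG morpheme has two allomorphs, [-bo] and [-po].
By contrast the LOC suffix keeps its initial [p] throughout — that segment must be underlying.
So the underlying form is /-bo/, and voiced stops become voiceless after a vowel.

/-bo/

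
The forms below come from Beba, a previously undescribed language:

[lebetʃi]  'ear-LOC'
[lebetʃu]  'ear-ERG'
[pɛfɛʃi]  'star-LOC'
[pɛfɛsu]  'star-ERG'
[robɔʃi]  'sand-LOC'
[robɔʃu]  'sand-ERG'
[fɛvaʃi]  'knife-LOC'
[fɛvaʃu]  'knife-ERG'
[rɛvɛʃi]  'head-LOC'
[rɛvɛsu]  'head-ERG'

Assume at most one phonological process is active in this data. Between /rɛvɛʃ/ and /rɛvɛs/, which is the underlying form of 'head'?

'head' shows [ʃ] ~ [s] at the end of the stem ([rɛvɛʃi] vs [rɛvɛsu]).
Compare 'knife', with invariant [ʃ] in [fɛvaʃi] and [fɛvaʃu]: an analysis with underlying /ʃ/ and a rule producing [s] before the ERG suffix would wrongly predict alternation here too.
So /s/ is underlying, and a rule of palatalization before a front vowel — /s/ becomes palato-alveolar [ʃ] before a front vowel — gives [ʃ].

/rɛvɛs/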